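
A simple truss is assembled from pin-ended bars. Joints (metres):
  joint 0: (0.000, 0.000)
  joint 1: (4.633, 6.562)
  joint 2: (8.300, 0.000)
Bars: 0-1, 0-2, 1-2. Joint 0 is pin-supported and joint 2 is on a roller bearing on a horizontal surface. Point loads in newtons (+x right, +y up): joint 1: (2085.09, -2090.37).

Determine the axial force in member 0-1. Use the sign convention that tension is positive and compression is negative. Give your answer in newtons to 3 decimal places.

N=3 nodes, M=3 members, R=3 reactions → 2N=6, M+R=6
member 0 (0-1): L=8.0327, (cx,cy)=(0.5768,0.8169)
member 1 (0-2): L=8.3000, (cx,cy)=(1.0000,0.0000)
member 2 (1-2): L=7.5171, (cx,cy)=(0.4878,-0.8729)
solve A·x = −loads:
  F[0-1] = +887.4139 N (tension)
  F[0-2] = +1573.2596 N (tension)
  F[1-2] = -3225.0732 N (compression)
  Rx@0 = -2085.0900 N
  Ry@0 = -724.9366 N
  Ry@2 = +2815.3066 N

887.414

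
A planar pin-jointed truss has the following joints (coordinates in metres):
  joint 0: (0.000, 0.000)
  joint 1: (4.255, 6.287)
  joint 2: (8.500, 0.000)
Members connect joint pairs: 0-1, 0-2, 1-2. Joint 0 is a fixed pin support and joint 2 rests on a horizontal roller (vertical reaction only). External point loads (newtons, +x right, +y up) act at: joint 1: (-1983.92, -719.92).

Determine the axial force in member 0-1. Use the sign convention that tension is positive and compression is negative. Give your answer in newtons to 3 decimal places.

N=3 nodes, M=3 members, R=3 reactions → 2N=6, M+R=6
member 0 (0-1): L=7.5915, (cx,cy)=(0.5605,0.8282)
member 1 (0-2): L=8.5000, (cx,cy)=(1.0000,0.0000)
member 2 (1-2): L=7.5859, (cx,cy)=(0.5596,-0.8288)
solve A·x = −loads:
  F[0-1] = -2206.0213 N (compression)
  F[0-2] = -747.4611 N (compression)
  F[1-2] = +1335.7338 N (tension)
  Rx@0 = +1983.9200 N
  Ry@0 = +1826.9371 N
  Ry@2 = -1107.0171 N

-2206.021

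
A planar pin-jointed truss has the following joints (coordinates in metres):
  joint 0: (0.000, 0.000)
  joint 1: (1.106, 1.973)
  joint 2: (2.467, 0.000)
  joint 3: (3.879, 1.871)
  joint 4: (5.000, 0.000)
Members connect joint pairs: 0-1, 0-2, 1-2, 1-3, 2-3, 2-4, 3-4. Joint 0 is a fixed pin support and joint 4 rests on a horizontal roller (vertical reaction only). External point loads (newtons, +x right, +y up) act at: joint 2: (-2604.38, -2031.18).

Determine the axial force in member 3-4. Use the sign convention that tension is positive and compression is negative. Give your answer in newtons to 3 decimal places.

-1168.297

N=5 nodes, M=7 members, R=3 reactions → 2N=10, M+R=10
member 0 (0-1): L=2.2618, (cx,cy)=(0.4890,0.8723)
member 1 (0-2): L=2.4670, (cx,cy)=(1.0000,0.0000)
member 2 (1-2): L=2.3969, (cx,cy)=(0.5678,-0.8232)
member 3 (1-3): L=2.7749, (cx,cy)=(0.9993,-0.0368)
member 4 (2-3): L=2.3440, (cx,cy)=(0.6024,0.7982)
member 5 (2-4): L=2.5330, (cx,cy)=(1.0000,0.0000)
member 6 (3-4): L=2.1811, (cx,cy)=(0.5140,-0.8578)
solve A·x = −loads:
  F[0-1] = -1179.6422 N (compression)
  F[0-2] = -2027.5582 N (compression)
  F[1-2] = +1309.0586 N (tension)
  F[1-3] = -1321.0251 N (compression)
  F[2-3] = +1194.7130 N (tension)
  F[2-4] = +600.4535 N (tension)
  F[3-4] = -1168.2969 N (compression)
  Rx@0 = +2604.3800 N
  Ry@0 = +1028.9958 N
  Ry@4 = +1002.1842 N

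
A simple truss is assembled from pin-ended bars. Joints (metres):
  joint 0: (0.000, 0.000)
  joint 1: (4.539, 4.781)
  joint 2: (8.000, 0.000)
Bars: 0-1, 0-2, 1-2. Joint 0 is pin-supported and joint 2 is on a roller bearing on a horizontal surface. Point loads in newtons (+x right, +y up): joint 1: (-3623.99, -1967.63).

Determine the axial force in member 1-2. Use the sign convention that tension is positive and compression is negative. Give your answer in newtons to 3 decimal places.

1295.510

N=3 nodes, M=3 members, R=3 reactions → 2N=6, M+R=6
member 0 (0-1): L=6.5925, (cx,cy)=(0.6885,0.7252)
member 1 (0-2): L=8.0000, (cx,cy)=(1.0000,0.0000)
member 2 (1-2): L=5.9022, (cx,cy)=(0.5864,-0.8100)
solve A·x = −loads:
  F[0-1] = -4160.1461 N (compression)
  F[0-2] = -759.6703 N (compression)
  F[1-2] = +1295.5097 N (tension)
  Rx@0 = +3623.9900 N
  Ry@0 = +3017.0330 N
  Ry@2 = -1049.4030 N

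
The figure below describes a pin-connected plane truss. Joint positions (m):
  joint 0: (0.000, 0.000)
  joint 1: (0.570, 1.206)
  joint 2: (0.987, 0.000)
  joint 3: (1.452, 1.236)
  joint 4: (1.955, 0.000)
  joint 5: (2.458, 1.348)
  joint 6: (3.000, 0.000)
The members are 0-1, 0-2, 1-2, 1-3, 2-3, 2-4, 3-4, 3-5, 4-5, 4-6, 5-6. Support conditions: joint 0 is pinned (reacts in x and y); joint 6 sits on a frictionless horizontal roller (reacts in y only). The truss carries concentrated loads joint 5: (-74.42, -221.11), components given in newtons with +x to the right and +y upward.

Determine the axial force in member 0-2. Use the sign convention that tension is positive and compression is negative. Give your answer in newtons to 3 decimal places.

-39.735

N=7 nodes, M=11 members, R=3 reactions → 2N=14, M+R=14
member 0 (0-1): L=1.3339, (cx,cy)=(0.4273,0.9041)
member 1 (0-2): L=0.9870, (cx,cy)=(1.0000,0.0000)
member 2 (1-2): L=1.2761, (cx,cy)=(0.3268,-0.9451)
member 3 (1-3): L=0.8825, (cx,cy)=(0.9994,0.0340)
member 4 (2-3): L=1.3206, (cx,cy)=(0.3521,0.9360)
member 5 (2-4): L=0.9680, (cx,cy)=(1.0000,0.0000)
member 6 (3-4): L=1.3344, (cx,cy)=(0.3769,-0.9262)
member 7 (3-5): L=1.0122, (cx,cy)=(0.9939,0.1106)
member 8 (4-5): L=1.4388, (cx,cy)=(0.3496,0.9369)
member 9 (4-6): L=1.0450, (cx,cy)=(1.0000,0.0000)
member 10 (5-6): L=1.4529, (cx,cy)=(0.3731,-0.9278)
solve A·x = −loads:
  F[0-1] = -81.1705 N (compression)
  F[0-2] = -39.7348 N (compression)
  F[1-2] = +75.5133 N (tension)
  F[1-3] = -59.3963 N (compression)
  F[2-3] = -76.2510 N (compression)
  F[2-4] = +11.7914 N (tension)
  F[3-4] = +65.8834 N (tension)
  F[3-5] = -111.7316 N (compression)
  F[4-5] = -65.1337 N (compression)
  F[4-6] = +59.3962 N (tension)
  F[5-6] = -159.2172 N (compression)
  Rx@0 = +74.4200 N
  Ry@0 = +73.3866 N
  Ry@6 = +147.7234 N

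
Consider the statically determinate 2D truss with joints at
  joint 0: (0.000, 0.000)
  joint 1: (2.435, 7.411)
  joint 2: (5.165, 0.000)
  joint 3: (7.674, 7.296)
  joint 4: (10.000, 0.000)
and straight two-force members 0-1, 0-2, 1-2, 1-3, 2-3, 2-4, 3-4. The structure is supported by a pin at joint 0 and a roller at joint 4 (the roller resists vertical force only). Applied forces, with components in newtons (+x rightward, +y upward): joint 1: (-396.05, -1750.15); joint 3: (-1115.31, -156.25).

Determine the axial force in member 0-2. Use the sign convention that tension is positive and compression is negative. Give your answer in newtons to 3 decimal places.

-700.600

N=5 nodes, M=7 members, R=3 reactions → 2N=10, M+R=10
member 0 (0-1): L=7.8008, (cx,cy)=(0.3121,0.9500)
member 1 (0-2): L=5.1650, (cx,cy)=(1.0000,0.0000)
member 2 (1-2): L=7.8978, (cx,cy)=(0.3457,-0.9384)
member 3 (1-3): L=5.2403, (cx,cy)=(0.9998,-0.0219)
member 4 (2-3): L=7.7154, (cx,cy)=(0.3252,0.9456)
member 5 (2-4): L=4.8350, (cx,cy)=(1.0000,0.0000)
member 6 (3-4): L=7.6578, (cx,cy)=(0.3037,-0.9528)
solve A·x = −loads:
  F[0-1] = -2597.3562 N (compression)
  F[0-2] = -700.5996 N (compression)
  F[1-2] = +780.5664 N (tension)
  F[1-3] = -684.6892 N (compression)
  F[2-3] = -774.5502 N (compression)
  F[2-4] = -178.9053 N (compression)
  F[3-4] = +589.0030 N (tension)
  Rx@0 = +1511.3600 N
  Ry@0 = +2467.5751 N
  Ry@4 = -561.1751 N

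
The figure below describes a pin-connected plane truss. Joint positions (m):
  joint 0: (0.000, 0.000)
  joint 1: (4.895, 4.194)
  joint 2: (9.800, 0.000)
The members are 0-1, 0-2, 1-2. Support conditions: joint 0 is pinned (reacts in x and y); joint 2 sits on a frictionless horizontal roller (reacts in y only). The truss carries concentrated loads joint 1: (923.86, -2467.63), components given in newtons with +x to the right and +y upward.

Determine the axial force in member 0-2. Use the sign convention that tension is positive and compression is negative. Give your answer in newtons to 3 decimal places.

N=3 nodes, M=3 members, R=3 reactions → 2N=6, M+R=6
member 0 (0-1): L=6.4460, (cx,cy)=(0.7594,0.6506)
member 1 (0-2): L=9.8000, (cx,cy)=(1.0000,0.0000)
member 2 (1-2): L=6.4536, (cx,cy)=(0.7600,-0.6499)
solve A·x = −loads:
  F[0-1] = -1290.5787 N (compression)
  F[0-2] = +1903.9100 N (tension)
  F[1-2] = -2505.0011 N (compression)
  Rx@0 = -923.8600 N
  Ry@0 = +839.6996 N
  Ry@2 = +1627.9304 N

1903.910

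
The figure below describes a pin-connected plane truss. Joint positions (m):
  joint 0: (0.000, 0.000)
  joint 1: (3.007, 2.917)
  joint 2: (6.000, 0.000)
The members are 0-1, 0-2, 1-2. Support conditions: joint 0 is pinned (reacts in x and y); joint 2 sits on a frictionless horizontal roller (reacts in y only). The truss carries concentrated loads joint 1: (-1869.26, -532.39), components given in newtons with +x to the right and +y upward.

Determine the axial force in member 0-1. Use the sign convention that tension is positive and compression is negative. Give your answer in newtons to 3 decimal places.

N=3 nodes, M=3 members, R=3 reactions → 2N=6, M+R=6
member 0 (0-1): L=4.1894, (cx,cy)=(0.7178,0.6963)
member 1 (0-2): L=6.0000, (cx,cy)=(1.0000,0.0000)
member 2 (1-2): L=4.1793, (cx,cy)=(0.7161,-0.6980)
solve A·x = −loads:
  F[0-1] = -1686.5908 N (compression)
  F[0-2] = -658.6814 N (compression)
  F[1-2] = +919.7654 N (tension)
  Rx@0 = +1869.2600 N
  Ry@0 = +1174.3458 N
  Ry@2 = -641.9558 N

-1686.591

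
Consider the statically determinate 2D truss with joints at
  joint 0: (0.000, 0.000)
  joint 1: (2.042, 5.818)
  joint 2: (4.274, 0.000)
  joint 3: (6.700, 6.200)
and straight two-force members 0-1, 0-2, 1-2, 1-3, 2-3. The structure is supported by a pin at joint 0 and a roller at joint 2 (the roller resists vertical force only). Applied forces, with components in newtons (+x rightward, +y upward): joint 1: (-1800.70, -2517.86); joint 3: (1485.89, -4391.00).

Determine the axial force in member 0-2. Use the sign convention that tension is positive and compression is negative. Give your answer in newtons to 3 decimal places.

N=4 nodes, M=5 members, R=3 reactions → 2N=8, M+R=8
member 0 (0-1): L=6.1659, (cx,cy)=(0.3312,0.9436)
member 1 (0-2): L=4.2740, (cx,cy)=(1.0000,0.0000)
member 2 (1-2): L=6.2314, (cx,cy)=(0.3582,-0.9337)
member 3 (1-3): L=4.6736, (cx,cy)=(0.9967,0.0817)
member 4 (2-3): L=6.6577, (cx,cy)=(0.3644,0.9312)
solve A·x = −loads:
  F[0-1] = +934.5199 N (tension)
  F[0-2] = -624.2986 N (compression)
  F[1-2] = -3350.4705 N (compression)
  F[1-3] = +3321.3838 N (tension)
  F[2-3] = -5006.6979 N (compression)
  Rx@0 = +314.8100 N
  Ry@0 = -881.7847 N
  Ry@2 = +7790.6447 N

-624.299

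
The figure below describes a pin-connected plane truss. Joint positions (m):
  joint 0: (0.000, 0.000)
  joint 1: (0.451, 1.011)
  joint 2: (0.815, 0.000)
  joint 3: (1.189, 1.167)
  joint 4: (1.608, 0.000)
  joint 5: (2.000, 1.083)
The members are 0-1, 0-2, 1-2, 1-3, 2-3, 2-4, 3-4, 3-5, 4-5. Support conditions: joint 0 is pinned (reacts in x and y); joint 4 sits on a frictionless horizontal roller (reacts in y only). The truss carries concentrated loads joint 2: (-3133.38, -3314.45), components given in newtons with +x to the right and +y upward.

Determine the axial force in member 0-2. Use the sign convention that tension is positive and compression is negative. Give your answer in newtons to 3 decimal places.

-2404.218

N=6 nodes, M=9 members, R=3 reactions → 2N=12, M+R=12
member 0 (0-1): L=1.1070, (cx,cy)=(0.4074,0.9133)
member 1 (0-2): L=0.8150, (cx,cy)=(1.0000,0.0000)
member 2 (1-2): L=1.0745, (cx,cy)=(0.3388,-0.9409)
member 3 (1-3): L=0.7543, (cx,cy)=(0.9784,0.2068)
member 4 (2-3): L=1.2255, (cx,cy)=(0.3052,0.9523)
member 5 (2-4): L=0.7930, (cx,cy)=(1.0000,0.0000)
member 6 (3-4): L=1.2399, (cx,cy)=(0.3379,-0.9412)
member 7 (3-5): L=0.8153, (cx,cy)=(0.9947,-0.1030)
member 8 (4-5): L=1.1518, (cx,cy)=(0.3403,0.9403)
solve A·x = −loads:
  F[0-1] = -1789.8145 N (compression)
  F[0-2] = -2404.2180 N (compression)
  F[1-2] = +1462.1693 N (tension)
  F[1-3] = -1251.5327 N (compression)
  F[2-3] = +2035.8586 N (tension)
  F[2-4] = +603.1512 N (tension)
  F[3-4] = -1784.8950 N (compression)
  F[3-5] = +0.0000 N (tension)
  F[4-5] = -0.0000 N (compression)
  Rx@0 = +3133.3800 N
  Ry@0 = +1634.5515 N
  Ry@4 = +1679.8985 N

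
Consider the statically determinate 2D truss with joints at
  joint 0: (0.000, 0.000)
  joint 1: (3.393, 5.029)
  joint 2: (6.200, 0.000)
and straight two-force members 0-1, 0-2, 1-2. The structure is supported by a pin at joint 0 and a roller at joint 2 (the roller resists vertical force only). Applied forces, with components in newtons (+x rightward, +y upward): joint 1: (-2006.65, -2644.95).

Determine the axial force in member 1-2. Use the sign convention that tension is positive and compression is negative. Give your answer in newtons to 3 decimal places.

206.349

N=3 nodes, M=3 members, R=3 reactions → 2N=6, M+R=6
member 0 (0-1): L=6.0666, (cx,cy)=(0.5593,0.8290)
member 1 (0-2): L=6.2000, (cx,cy)=(1.0000,0.0000)
member 2 (1-2): L=5.7593, (cx,cy)=(0.4874,-0.8732)
solve A·x = −loads:
  F[0-1] = -3408.0065 N (compression)
  F[0-2] = -100.5708 N (compression)
  F[1-2] = +206.3492 N (tension)
  Rx@0 = +2006.6500 N
  Ry@0 = +2825.1319 N
  Ry@2 = -180.1819 N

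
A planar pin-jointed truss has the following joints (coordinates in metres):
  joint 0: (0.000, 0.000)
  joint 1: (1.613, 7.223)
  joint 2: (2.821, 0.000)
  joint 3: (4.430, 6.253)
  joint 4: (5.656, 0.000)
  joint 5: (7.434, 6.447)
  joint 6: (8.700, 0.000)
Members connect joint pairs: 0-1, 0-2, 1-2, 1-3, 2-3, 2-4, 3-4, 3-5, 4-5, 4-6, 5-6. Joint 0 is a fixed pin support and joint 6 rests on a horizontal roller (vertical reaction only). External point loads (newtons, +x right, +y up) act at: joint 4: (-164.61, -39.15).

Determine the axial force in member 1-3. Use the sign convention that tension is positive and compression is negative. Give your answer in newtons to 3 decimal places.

-6.004

N=7 nodes, M=11 members, R=3 reactions → 2N=14, M+R=14
member 0 (0-1): L=7.4009, (cx,cy)=(0.2179,0.9760)
member 1 (0-2): L=2.8210, (cx,cy)=(1.0000,0.0000)
member 2 (1-2): L=7.3233, (cx,cy)=(0.1650,-0.9863)
member 3 (1-3): L=2.9793, (cx,cy)=(0.9455,-0.3256)
member 4 (2-3): L=6.4567, (cx,cy)=(0.2492,0.9685)
member 5 (2-4): L=2.8350, (cx,cy)=(1.0000,0.0000)
member 6 (3-4): L=6.3721, (cx,cy)=(0.1924,-0.9813)
member 7 (3-5): L=3.0103, (cx,cy)=(0.9979,0.0644)
member 8 (4-5): L=6.6877, (cx,cy)=(0.2659,0.9640)
member 9 (4-6): L=3.0440, (cx,cy)=(1.0000,0.0000)
member 10 (5-6): L=6.5701, (cx,cy)=(0.1927,-0.9813)
solve A·x = −loads:
  F[0-1] = -14.0354 N (compression)
  F[0-2] = -161.5510 N (compression)
  F[1-2] = +15.8701 N (tension)
  F[1-3] = -6.0039 N (compression)
  F[2-3] = -16.1626 N (compression)
  F[2-4] = -154.9055 N (compression)
  F[3-4] = +13.1536 N (tension)
  F[3-5] = -12.2608 N (compression)
  F[4-5] = +27.2218 N (tension)
  F[4-6] = +4.9980 N (tension)
  F[5-6] = -25.9381 N (compression)
  Rx@0 = +164.6100 N
  Ry@0 = +13.6980 N
  Ry@6 = +25.4520 N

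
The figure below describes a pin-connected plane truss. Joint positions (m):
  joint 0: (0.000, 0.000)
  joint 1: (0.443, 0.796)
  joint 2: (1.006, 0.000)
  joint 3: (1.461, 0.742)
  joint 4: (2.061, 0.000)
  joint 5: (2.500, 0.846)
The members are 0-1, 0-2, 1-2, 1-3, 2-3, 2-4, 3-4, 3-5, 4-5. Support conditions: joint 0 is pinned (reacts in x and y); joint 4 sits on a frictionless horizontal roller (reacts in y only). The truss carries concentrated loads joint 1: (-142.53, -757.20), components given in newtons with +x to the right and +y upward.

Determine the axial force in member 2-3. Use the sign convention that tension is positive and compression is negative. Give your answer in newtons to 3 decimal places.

117.117

N=6 nodes, M=9 members, R=3 reactions → 2N=12, M+R=12
member 0 (0-1): L=0.9110, (cx,cy)=(0.4863,0.8738)
member 1 (0-2): L=1.0060, (cx,cy)=(1.0000,0.0000)
member 2 (1-2): L=0.9750, (cx,cy)=(0.5774,-0.8164)
member 3 (1-3): L=1.0194, (cx,cy)=(0.9986,-0.0530)
member 4 (2-3): L=0.8704, (cx,cy)=(0.5228,0.8525)
member 5 (2-4): L=1.0550, (cx,cy)=(1.0000,0.0000)
member 6 (3-4): L=0.9542, (cx,cy)=(0.6288,-0.7776)
member 7 (3-5): L=1.0442, (cx,cy)=(0.9950,0.0996)
member 8 (4-5): L=0.9531, (cx,cy)=(0.4606,0.8876)
solve A·x = −loads:
  F[0-1] = -743.3008 N (compression)
  F[0-2] = +218.9336 N (tension)
  F[1-2] = -122.2891 N (compression)
  F[1-3] = -148.5265 N (compression)
  F[2-3] = +117.1166 N (tension)
  F[2-4] = +87.0952 N (tension)
  F[3-4] = -138.5155 N (compression)
  F[3-5] = +0.0000 N (tension)
  F[4-5] = +0.0000 N (tension)
  Rx@0 = +142.5300 N
  Ry@0 = +649.4922 N
  Ry@4 = +107.7078 N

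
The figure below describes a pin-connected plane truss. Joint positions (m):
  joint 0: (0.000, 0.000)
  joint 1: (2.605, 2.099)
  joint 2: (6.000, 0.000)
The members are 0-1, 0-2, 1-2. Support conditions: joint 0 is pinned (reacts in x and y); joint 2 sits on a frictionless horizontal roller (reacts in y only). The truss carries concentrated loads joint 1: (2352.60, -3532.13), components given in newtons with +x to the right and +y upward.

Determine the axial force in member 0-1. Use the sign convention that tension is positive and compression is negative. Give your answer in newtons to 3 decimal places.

-1873.656

N=3 nodes, M=3 members, R=3 reactions → 2N=6, M+R=6
member 0 (0-1): L=3.3454, (cx,cy)=(0.7787,0.6274)
member 1 (0-2): L=6.0000, (cx,cy)=(1.0000,0.0000)
member 2 (1-2): L=3.9915, (cx,cy)=(0.8506,-0.5259)
solve A·x = −loads:
  F[0-1] = -1873.6560 N (compression)
  F[0-2] = +3811.5725 N (tension)
  F[1-2] = -4481.2295 N (compression)
  Rx@0 = -2352.6000 N
  Ry@0 = +1175.5790 N
  Ry@2 = +2356.5510 N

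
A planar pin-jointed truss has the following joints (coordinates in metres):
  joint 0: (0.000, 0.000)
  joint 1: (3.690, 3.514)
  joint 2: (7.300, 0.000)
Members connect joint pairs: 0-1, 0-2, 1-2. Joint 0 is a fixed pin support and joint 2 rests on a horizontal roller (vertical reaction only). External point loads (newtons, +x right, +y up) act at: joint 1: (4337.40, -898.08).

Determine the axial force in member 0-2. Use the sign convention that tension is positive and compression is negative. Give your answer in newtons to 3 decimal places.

N=3 nodes, M=3 members, R=3 reactions → 2N=6, M+R=6
member 0 (0-1): L=5.0955, (cx,cy)=(0.7242,0.6896)
member 1 (0-2): L=7.3000, (cx,cy)=(1.0000,0.0000)
member 2 (1-2): L=5.0379, (cx,cy)=(0.7166,-0.6975)
solve A·x = −loads:
  F[0-1] = +2383.5748 N (tension)
  F[0-2] = +2611.2963 N (tension)
  F[1-2] = -3644.1588 N (compression)
  Rx@0 = -4337.4000 N
  Ry@0 = -1643.7746 N
  Ry@2 = +2541.8546 N

2611.296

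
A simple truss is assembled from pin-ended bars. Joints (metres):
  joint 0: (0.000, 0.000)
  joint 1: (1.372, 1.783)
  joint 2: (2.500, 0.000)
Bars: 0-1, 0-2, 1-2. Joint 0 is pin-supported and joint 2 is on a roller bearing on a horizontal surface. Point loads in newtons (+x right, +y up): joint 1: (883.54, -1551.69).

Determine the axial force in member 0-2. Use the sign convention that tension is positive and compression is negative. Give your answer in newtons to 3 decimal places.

937.390

N=3 nodes, M=3 members, R=3 reactions → 2N=6, M+R=6
member 0 (0-1): L=2.2498, (cx,cy)=(0.6098,0.7925)
member 1 (0-2): L=2.5000, (cx,cy)=(1.0000,0.0000)
member 2 (1-2): L=2.1099, (cx,cy)=(0.5346,-0.8451)
solve A·x = −loads:
  F[0-1] = -88.3023 N (compression)
  F[0-2] = +937.3903 N (tension)
  F[1-2] = -1753.3282 N (compression)
  Rx@0 = -883.5400 N
  Ry@0 = +69.9818 N
  Ry@2 = +1481.7082 N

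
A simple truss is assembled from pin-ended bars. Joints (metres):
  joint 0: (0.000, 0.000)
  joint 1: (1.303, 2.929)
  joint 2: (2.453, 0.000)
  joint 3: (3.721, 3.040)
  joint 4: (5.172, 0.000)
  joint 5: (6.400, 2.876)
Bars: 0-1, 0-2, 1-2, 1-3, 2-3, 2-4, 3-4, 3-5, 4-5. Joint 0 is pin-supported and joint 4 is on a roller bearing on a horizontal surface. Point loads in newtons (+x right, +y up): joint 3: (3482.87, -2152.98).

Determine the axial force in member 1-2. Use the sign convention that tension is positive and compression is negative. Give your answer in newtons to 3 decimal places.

N=6 nodes, M=9 members, R=3 reactions → 2N=12, M+R=12
member 0 (0-1): L=3.2058, (cx,cy)=(0.4065,0.9137)
member 1 (0-2): L=2.4530, (cx,cy)=(1.0000,0.0000)
member 2 (1-2): L=3.1467, (cx,cy)=(0.3655,-0.9308)
member 3 (1-3): L=2.4205, (cx,cy)=(0.9989,0.0459)
member 4 (2-3): L=3.2938, (cx,cy)=(0.3850,0.9229)
member 5 (2-4): L=2.7190, (cx,cy)=(1.0000,0.0000)
member 6 (3-4): L=3.3685, (cx,cy)=(0.4308,-0.9025)
member 7 (3-5): L=2.6840, (cx,cy)=(0.9981,-0.0611)
member 8 (4-5): L=3.1272, (cx,cy)=(0.3927,0.9197)
solve A·x = −loads:
  F[0-1] = +1579.5046 N (tension)
  F[0-2] = +2840.8696 N (tension)
  F[1-2] = -1491.8444 N (compression)
  F[1-3] = +1188.4684 N (tension)
  F[2-3] = +1504.6007 N (tension)
  F[2-4] = +1716.4404 N (tension)
  F[3-4] = -3984.7571 N (compression)
  F[3-5] = +0.0000 N (tension)
  F[4-5] = -0.0000 N (compression)
  Rx@0 = -3482.8700 N
  Ry@0 = -1443.1459 N
  Ry@4 = +3596.1259 N

-1491.844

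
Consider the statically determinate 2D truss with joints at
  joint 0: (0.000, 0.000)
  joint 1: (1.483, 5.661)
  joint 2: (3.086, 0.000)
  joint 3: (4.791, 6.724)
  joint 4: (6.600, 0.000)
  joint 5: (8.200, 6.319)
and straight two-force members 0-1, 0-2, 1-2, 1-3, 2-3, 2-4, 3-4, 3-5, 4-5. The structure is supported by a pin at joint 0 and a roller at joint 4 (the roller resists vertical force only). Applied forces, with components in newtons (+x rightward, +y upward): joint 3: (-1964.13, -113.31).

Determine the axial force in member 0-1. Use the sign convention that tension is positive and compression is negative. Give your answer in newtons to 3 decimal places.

N=6 nodes, M=9 members, R=3 reactions → 2N=12, M+R=12
member 0 (0-1): L=5.8520, (cx,cy)=(0.2534,0.9674)
member 1 (0-2): L=3.0860, (cx,cy)=(1.0000,0.0000)
member 2 (1-2): L=5.8836, (cx,cy)=(0.2725,-0.9622)
member 3 (1-3): L=3.4746, (cx,cy)=(0.9521,0.3059)
member 4 (2-3): L=6.9368, (cx,cy)=(0.2458,0.9693)
member 5 (2-4): L=3.5140, (cx,cy)=(1.0000,0.0000)
member 6 (3-4): L=6.9631, (cx,cy)=(0.2598,-0.9657)
member 7 (3-5): L=3.4330, (cx,cy)=(0.9930,-0.1180)
member 8 (4-5): L=6.5184, (cx,cy)=(0.2455,0.9694)
solve A·x = −loads:
  F[0-1] = -2100.6604 N (compression)
  F[0-2] = -1431.7880 N (compression)
  F[1-2] = +1772.8781 N (tension)
  F[1-3] = -1066.5043 N (compression)
  F[2-3] = -1759.7937 N (compression)
  F[2-4] = -516.2212 N (compression)
  F[3-4] = +1987.0072 N (tension)
  F[3-5] = -0.0000 N (tension)
  F[4-5] = +0.0000 N (tension)
  Rx@0 = +1964.1300 N
  Ry@0 = +2032.0891 N
  Ry@4 = -1918.7791 N

-2100.660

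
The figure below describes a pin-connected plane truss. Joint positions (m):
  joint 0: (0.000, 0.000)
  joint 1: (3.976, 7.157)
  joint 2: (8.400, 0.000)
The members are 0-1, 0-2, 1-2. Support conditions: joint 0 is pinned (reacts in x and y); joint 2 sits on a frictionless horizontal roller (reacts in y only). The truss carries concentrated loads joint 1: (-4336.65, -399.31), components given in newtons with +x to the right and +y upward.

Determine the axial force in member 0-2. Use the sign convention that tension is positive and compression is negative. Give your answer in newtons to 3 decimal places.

-2167.137

N=3 nodes, M=3 members, R=3 reactions → 2N=6, M+R=6
member 0 (0-1): L=8.1873, (cx,cy)=(0.4856,0.8742)
member 1 (0-2): L=8.4000, (cx,cy)=(1.0000,0.0000)
member 2 (1-2): L=8.4139, (cx,cy)=(0.5258,-0.8506)
solve A·x = −loads:
  F[0-1] = -4467.3958 N (compression)
  F[0-2] = -2167.1371 N (compression)
  F[1-2] = +4121.6471 N (tension)
  Rx@0 = +4336.6500 N
  Ry@0 = +3905.2323 N
  Ry@2 = -3505.9223 N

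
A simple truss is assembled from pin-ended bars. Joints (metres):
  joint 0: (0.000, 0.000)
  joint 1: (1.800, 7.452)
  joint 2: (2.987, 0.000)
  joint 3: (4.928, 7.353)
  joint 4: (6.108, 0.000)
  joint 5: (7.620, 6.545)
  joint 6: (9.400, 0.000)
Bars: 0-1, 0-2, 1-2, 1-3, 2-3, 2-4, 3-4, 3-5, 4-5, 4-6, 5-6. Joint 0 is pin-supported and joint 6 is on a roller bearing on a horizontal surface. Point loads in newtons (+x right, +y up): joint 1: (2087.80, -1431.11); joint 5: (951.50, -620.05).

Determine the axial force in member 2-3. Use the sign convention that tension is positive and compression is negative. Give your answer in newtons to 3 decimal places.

N=7 nodes, M=11 members, R=3 reactions → 2N=14, M+R=14
member 0 (0-1): L=7.6663, (cx,cy)=(0.2348,0.9720)
member 1 (0-2): L=2.9870, (cx,cy)=(1.0000,0.0000)
member 2 (1-2): L=7.5459, (cx,cy)=(0.1573,-0.9876)
member 3 (1-3): L=3.1296, (cx,cy)=(0.9995,-0.0316)
member 4 (2-3): L=7.6049, (cx,cy)=(0.2552,0.9669)
member 5 (2-4): L=3.1210, (cx,cy)=(1.0000,0.0000)
member 6 (3-4): L=7.4471, (cx,cy)=(0.1585,-0.9874)
member 7 (3-5): L=2.8106, (cx,cy)=(0.9578,-0.2875)
member 8 (4-5): L=6.7174, (cx,cy)=(0.2251,0.9743)
member 9 (4-6): L=3.2920, (cx,cy)=(1.0000,0.0000)
member 10 (5-6): L=6.7827, (cx,cy)=(0.2624,-0.9650)
solve A·x = −loads:
  F[0-1] = +1073.1625 N (tension)
  F[0-2] = +2787.3284 N (tension)
  F[1-2] = -2459.0257 N (compression)
  F[1-3] = -1449.7417 N (compression)
  F[2-3] = +2511.5956 N (tension)
  F[2-4] = +1759.4788 N (tension)
  F[3-4] = -2374.6970 N (compression)
  F[3-5] = -450.7316 N (compression)
  F[4-5] = +2406.4501 N (tension)
  F[4-6] = +841.5423 N (tension)
  F[5-6] = -3206.7157 N (compression)
  Rx@0 = -3039.3000 N
  Ry@0 = -1043.1626 N
  Ry@6 = +3094.3226 N

2511.596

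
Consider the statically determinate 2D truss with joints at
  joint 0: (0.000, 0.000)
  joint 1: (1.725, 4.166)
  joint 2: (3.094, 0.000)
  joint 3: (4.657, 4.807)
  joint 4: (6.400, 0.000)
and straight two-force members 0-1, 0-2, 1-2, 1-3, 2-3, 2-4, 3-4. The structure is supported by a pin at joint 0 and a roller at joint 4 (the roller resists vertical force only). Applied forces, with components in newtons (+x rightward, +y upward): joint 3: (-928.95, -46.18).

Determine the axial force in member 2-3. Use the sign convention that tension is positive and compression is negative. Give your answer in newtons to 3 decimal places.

N=5 nodes, M=7 members, R=3 reactions → 2N=10, M+R=10
member 0 (0-1): L=4.5090, (cx,cy)=(0.3826,0.9239)
member 1 (0-2): L=3.0940, (cx,cy)=(1.0000,0.0000)
member 2 (1-2): L=4.3852, (cx,cy)=(0.3122,-0.9500)
member 3 (1-3): L=3.0013, (cx,cy)=(0.9769,0.2136)
member 4 (2-3): L=5.0547, (cx,cy)=(0.3092,0.9510)
member 5 (2-4): L=3.3060, (cx,cy)=(1.0000,0.0000)
member 6 (3-4): L=5.1132, (cx,cy)=(0.3409,-0.9401)
solve A·x = −loads:
  F[0-1] = -768.7890 N (compression)
  F[0-2] = -634.8365 N (compression)
  F[1-2] = +634.4140 N (tension)
  F[1-3] = -503.7948 N (compression)
  F[2-3] = -633.7657 N (compression)
  F[2-4] = -240.8093 N (compression)
  F[3-4] = +706.4359 N (tension)
  Rx@0 = +928.9500 N
  Ry@0 = +710.3054 N
  Ry@4 = -664.1254 N

-633.766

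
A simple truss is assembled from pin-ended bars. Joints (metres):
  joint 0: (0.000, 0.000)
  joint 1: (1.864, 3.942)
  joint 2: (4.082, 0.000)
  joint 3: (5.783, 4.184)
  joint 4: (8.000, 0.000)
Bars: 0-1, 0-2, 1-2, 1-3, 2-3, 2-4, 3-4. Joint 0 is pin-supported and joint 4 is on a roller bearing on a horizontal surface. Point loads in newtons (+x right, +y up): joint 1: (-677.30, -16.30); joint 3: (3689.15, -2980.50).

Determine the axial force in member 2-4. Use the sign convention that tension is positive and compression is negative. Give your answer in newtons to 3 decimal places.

N=5 nodes, M=7 members, R=3 reactions → 2N=10, M+R=10
member 0 (0-1): L=4.3605, (cx,cy)=(0.4275,0.9040)
member 1 (0-2): L=4.0820, (cx,cy)=(1.0000,0.0000)
member 2 (1-2): L=4.5232, (cx,cy)=(0.4904,-0.8715)
member 3 (1-3): L=3.9265, (cx,cy)=(0.9981,0.0616)
member 4 (2-3): L=4.5166, (cx,cy)=(0.3766,0.9264)
member 5 (2-4): L=3.9180, (cx,cy)=(1.0000,0.0000)
member 6 (3-4): L=4.7351, (cx,cy)=(0.4682,-0.8836)
solve A·x = −loads:
  F[0-1] = +837.5995 N (tension)
  F[0-2] = +2653.7971 N (tension)
  F[1-2] = -786.8504 N (compression)
  F[1-3] = +1423.9048 N (tension)
  F[2-3] = +740.2583 N (tension)
  F[2-4] = +1989.1602 N (tension)
  F[3-4] = -4248.4550 N (compression)
  Rx@0 = -3011.8500 N
  Ry@0 = -757.2127 N
  Ry@4 = +3754.0127 N

1989.160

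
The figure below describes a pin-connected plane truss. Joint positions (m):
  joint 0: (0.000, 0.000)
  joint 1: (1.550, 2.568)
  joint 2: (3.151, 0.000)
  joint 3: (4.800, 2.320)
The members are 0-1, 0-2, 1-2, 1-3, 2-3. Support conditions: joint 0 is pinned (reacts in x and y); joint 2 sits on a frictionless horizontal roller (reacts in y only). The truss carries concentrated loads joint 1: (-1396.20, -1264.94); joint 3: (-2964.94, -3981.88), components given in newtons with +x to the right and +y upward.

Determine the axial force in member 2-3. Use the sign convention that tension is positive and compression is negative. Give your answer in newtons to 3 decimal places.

-4897.200

N=4 nodes, M=5 members, R=3 reactions → 2N=8, M+R=8
member 0 (0-1): L=2.9995, (cx,cy)=(0.5167,0.8561)
member 1 (0-2): L=3.1510, (cx,cy)=(1.0000,0.0000)
member 2 (1-2): L=3.0262, (cx,cy)=(0.5290,-0.8486)
member 3 (1-3): L=3.2594, (cx,cy)=(0.9971,-0.0761)
member 4 (2-3): L=2.8463, (cx,cy)=(0.5793,0.8151)
solve A·x = −loads:
  F[0-1] = -2195.6406 N (compression)
  F[0-2] = -3226.5444 N (compression)
  F[1-2] = +736.0190 N (tension)
  F[1-3] = -128.1565 N (compression)
  F[2-3] = -4897.1998 N (compression)
  Rx@0 = +4361.1400 N
  Ry@0 = +1879.7687 N
  Ry@2 = +3367.0513 N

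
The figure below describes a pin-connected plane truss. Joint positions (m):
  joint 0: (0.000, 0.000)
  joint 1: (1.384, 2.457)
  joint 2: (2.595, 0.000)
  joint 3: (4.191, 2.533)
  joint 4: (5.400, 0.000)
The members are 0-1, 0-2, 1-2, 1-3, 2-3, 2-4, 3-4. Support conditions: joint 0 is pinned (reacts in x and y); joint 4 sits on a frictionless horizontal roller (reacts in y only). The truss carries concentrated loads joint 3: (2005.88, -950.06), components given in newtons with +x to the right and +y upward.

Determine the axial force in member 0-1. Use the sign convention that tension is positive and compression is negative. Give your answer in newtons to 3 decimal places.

N=5 nodes, M=7 members, R=3 reactions → 2N=10, M+R=10
member 0 (0-1): L=2.8200, (cx,cy)=(0.4908,0.8713)
member 1 (0-2): L=2.5950, (cx,cy)=(1.0000,0.0000)
member 2 (1-2): L=2.7392, (cx,cy)=(0.4421,-0.8970)
member 3 (1-3): L=2.8080, (cx,cy)=(0.9996,0.0271)
member 4 (2-3): L=2.9939, (cx,cy)=(0.5331,0.8461)
member 5 (2-4): L=2.8050, (cx,cy)=(1.0000,0.0000)
member 6 (3-4): L=2.8067, (cx,cy)=(0.4307,-0.9025)
solve A·x = −loads:
  F[0-1] = +835.7783 N (tension)
  F[0-2] = +1595.6942 N (tension)
  F[1-2] = -788.9347 N (compression)
  F[1-3] = +759.2483 N (tension)
  F[2-3] = +836.4055 N (tension)
  F[2-4] = +801.0322 N (tension)
  F[3-4] = -1859.6247 N (compression)
  Rx@0 = -2005.8800 N
  Ry@0 = -728.1984 N
  Ry@4 = +1678.2584 N

835.778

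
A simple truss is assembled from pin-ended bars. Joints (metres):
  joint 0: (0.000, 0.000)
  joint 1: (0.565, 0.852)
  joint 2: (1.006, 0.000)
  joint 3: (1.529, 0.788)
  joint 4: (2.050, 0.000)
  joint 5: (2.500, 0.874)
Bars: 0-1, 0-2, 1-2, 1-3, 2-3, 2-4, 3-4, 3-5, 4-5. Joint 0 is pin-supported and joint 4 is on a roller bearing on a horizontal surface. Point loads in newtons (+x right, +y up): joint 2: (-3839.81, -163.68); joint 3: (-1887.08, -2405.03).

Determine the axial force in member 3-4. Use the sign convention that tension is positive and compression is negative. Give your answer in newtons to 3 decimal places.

-1377.129

N=6 nodes, M=9 members, R=3 reactions → 2N=12, M+R=12
member 0 (0-1): L=1.0223, (cx,cy)=(0.5527,0.8334)
member 1 (0-2): L=1.0060, (cx,cy)=(1.0000,0.0000)
member 2 (1-2): L=0.9594, (cx,cy)=(0.4597,-0.8881)
member 3 (1-3): L=0.9661, (cx,cy)=(0.9978,-0.0662)
member 4 (2-3): L=0.9458, (cx,cy)=(0.5530,0.8332)
member 5 (2-4): L=1.0440, (cx,cy)=(1.0000,0.0000)
member 6 (3-4): L=0.9447, (cx,cy)=(0.5515,-0.8342)
member 7 (3-5): L=0.9748, (cx,cy)=(0.9961,0.0882)
member 8 (4-5): L=0.9830, (cx,cy)=(0.4578,0.8891)
solve A·x = −loads:
  F[0-1] = -1703.8133 N (compression)
  F[0-2] = -4785.2487 N (compression)
  F[1-2] = +1728.7004 N (tension)
  F[1-3] = -1740.1093 N (compression)
  F[2-3] = -1646.1533 N (compression)
  F[2-4] = +759.5150 N (tension)
  F[3-4] = -1377.1295 N (compression)
  F[3-5] = -0.0000 N (compression)
  F[4-5] = +0.0000 N (tension)
  Rx@0 = +5726.8900 N
  Ry@0 = +1419.9618 N
  Ry@4 = +1148.7482 N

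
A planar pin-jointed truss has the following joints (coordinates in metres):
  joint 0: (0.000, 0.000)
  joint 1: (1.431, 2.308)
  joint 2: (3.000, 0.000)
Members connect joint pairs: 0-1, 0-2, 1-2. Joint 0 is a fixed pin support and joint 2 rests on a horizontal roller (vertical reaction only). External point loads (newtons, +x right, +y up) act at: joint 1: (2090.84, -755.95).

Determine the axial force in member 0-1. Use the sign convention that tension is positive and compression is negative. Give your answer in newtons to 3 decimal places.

N=3 nodes, M=3 members, R=3 reactions → 2N=6, M+R=6
member 0 (0-1): L=2.7156, (cx,cy)=(0.5270,0.8499)
member 1 (0-2): L=3.0000, (cx,cy)=(1.0000,0.0000)
member 2 (1-2): L=2.7908, (cx,cy)=(0.5622,-0.8270)
solve A·x = −loads:
  F[0-1] = +1427.4581 N (tension)
  F[0-2] = +1338.6405 N (tension)
  F[1-2] = -2381.0659 N (compression)
  Rx@0 = -2090.8400 N
  Ry@0 = -1213.1911 N
  Ry@2 = +1969.1411 N

1427.458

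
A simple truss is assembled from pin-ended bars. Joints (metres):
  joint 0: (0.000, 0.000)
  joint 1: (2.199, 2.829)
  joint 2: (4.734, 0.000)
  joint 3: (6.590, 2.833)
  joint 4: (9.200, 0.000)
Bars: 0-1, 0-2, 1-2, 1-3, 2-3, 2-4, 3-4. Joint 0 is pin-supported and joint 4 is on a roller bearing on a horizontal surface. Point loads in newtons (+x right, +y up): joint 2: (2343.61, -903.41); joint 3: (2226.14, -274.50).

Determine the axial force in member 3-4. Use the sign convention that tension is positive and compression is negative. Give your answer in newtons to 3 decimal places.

-1831.500

N=5 nodes, M=7 members, R=3 reactions → 2N=10, M+R=10
member 0 (0-1): L=3.5831, (cx,cy)=(0.6137,0.7895)
member 1 (0-2): L=4.7340, (cx,cy)=(1.0000,0.0000)
member 2 (1-2): L=3.7986, (cx,cy)=(0.6673,-0.7447)
member 3 (1-3): L=4.3910, (cx,cy)=(1.0000,0.0009)
member 4 (2-3): L=3.3868, (cx,cy)=(0.5480,0.8365)
member 5 (2-4): L=4.4660, (cx,cy)=(1.0000,0.0000)
member 6 (3-4): L=3.8520, (cx,cy)=(0.6776,-0.7355)
solve A·x = −loads:
  F[0-1] = +214.1582 N (tension)
  F[0-2] = +4438.3193 N (tension)
  F[1-2] = -226.6913 N (compression)
  F[1-3] = +282.7130 N (tension)
  F[2-3] = +1281.8520 N (tension)
  F[2-4] = +1240.9660 N (tension)
  F[3-4] = -1831.4998 N (compression)
  Rx@0 = -4569.7500 N
  Ry@0 = -169.0848 N
  Ry@4 = +1346.9948 N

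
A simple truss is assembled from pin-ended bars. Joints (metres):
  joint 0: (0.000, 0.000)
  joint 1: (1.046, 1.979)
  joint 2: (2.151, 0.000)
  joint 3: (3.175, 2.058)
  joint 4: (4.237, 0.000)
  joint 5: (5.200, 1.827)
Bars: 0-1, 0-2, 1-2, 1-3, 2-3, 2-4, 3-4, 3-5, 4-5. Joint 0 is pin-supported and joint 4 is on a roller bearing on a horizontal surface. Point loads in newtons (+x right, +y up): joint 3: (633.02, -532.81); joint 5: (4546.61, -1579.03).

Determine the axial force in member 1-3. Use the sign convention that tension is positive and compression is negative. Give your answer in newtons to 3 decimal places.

N=6 nodes, M=9 members, R=3 reactions → 2N=12, M+R=12
member 0 (0-1): L=2.2384, (cx,cy)=(0.4673,0.8841)
member 1 (0-2): L=2.1510, (cx,cy)=(1.0000,0.0000)
member 2 (1-2): L=2.2666, (cx,cy)=(0.4875,-0.8731)
member 3 (1-3): L=2.1305, (cx,cy)=(0.9993,0.0371)
member 4 (2-3): L=2.2987, (cx,cy)=(0.4455,0.8953)
member 5 (2-4): L=2.0860, (cx,cy)=(1.0000,0.0000)
member 6 (3-4): L=2.3159, (cx,cy)=(0.4586,-0.8887)
member 7 (3-5): L=2.0381, (cx,cy)=(0.9936,-0.1133)
member 8 (4-5): L=2.0653, (cx,cy)=(0.4663,0.8846)
solve A·x = −loads:
  F[0-1] = +2820.1633 N (tension)
  F[0-2] = +3861.7892 N (tension)
  F[1-2] = -2742.8195 N (compression)
  F[1-3] = +2656.8331 N (tension)
  F[2-3] = +2674.8665 N (tension)
  F[2-4] = +1333.0443 N (tension)
  F[3-4] = -4056.6001 N (compression)
  F[3-5] = +5106.7348 N (tension)
  F[4-5] = -1130.6791 N (compression)
  Rx@0 = -5179.6300 N
  Ry@0 = -2493.3144 N
  Ry@4 = +4605.1544 N

2656.833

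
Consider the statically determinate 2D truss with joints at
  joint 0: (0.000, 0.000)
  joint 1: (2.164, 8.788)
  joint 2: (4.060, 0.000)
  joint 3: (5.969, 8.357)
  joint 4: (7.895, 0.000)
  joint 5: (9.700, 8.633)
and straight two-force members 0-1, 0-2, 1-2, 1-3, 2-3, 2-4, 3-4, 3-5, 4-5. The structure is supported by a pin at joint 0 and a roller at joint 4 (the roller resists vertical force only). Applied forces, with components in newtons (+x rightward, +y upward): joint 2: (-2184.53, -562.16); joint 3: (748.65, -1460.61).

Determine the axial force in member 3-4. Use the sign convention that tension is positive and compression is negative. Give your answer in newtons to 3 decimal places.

-2243.140

N=6 nodes, M=9 members, R=3 reactions → 2N=12, M+R=12
member 0 (0-1): L=9.0505, (cx,cy)=(0.2391,0.9710)
member 1 (0-2): L=4.0600, (cx,cy)=(1.0000,0.0000)
member 2 (1-2): L=8.9902, (cx,cy)=(0.2109,-0.9775)
member 3 (1-3): L=3.8293, (cx,cy)=(0.9936,-0.1126)
member 4 (2-3): L=8.5723, (cx,cy)=(0.2227,0.9749)
member 5 (2-4): L=3.8350, (cx,cy)=(1.0000,0.0000)
member 6 (3-4): L=8.5761, (cx,cy)=(0.2246,-0.9745)
member 7 (3-5): L=3.7412, (cx,cy)=(0.9973,0.0738)
member 8 (4-5): L=8.8197, (cx,cy)=(0.2047,0.9788)
solve A·x = −loads:
  F[0-1] = +167.9428 N (tension)
  F[0-2] = -1476.0355 N (compression)
  F[1-2] = -175.7724 N (compression)
  F[1-3] = +77.7191 N (tension)
  F[2-3] = +752.8853 N (tension)
  F[2-4] = +503.7610 N (tension)
  F[3-4] = -2243.1403 N (compression)
  F[3-5] = +0.0000 N (tension)
  F[4-5] = -0.0000 N (compression)
  Rx@0 = +1435.8800 N
  Ry@0 = -163.0715 N
  Ry@4 = +2185.8415 N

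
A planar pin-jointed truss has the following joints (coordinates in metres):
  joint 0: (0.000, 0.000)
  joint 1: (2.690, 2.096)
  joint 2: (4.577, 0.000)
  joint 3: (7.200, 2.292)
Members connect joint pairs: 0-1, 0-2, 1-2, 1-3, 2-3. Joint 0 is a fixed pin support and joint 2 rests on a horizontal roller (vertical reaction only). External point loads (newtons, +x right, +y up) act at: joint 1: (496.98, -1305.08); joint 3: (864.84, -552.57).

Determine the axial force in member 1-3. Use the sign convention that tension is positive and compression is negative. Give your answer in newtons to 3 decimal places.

1577.058

N=4 nodes, M=5 members, R=3 reactions → 2N=8, M+R=8
member 0 (0-1): L=3.4102, (cx,cy)=(0.7888,0.6146)
member 1 (0-2): L=4.5770, (cx,cy)=(1.0000,0.0000)
member 2 (1-2): L=2.8203, (cx,cy)=(0.6691,-0.7432)
member 3 (1-3): L=4.5143, (cx,cy)=(0.9991,0.0434)
member 4 (2-3): L=3.4833, (cx,cy)=(0.7530,0.6580)
solve A·x = −loads:
  F[0-1] = +714.7071 N (tension)
  F[0-2] = +798.0483 N (tension)
  F[1-2] = -2254.9979 N (compression)
  F[1-3] = +1577.0580 N (tension)
  F[2-3] = -943.8391 N (compression)
  Rx@0 = -1361.8200 N
  Ry@0 = -439.2809 N
  Ry@2 = +2296.9309 N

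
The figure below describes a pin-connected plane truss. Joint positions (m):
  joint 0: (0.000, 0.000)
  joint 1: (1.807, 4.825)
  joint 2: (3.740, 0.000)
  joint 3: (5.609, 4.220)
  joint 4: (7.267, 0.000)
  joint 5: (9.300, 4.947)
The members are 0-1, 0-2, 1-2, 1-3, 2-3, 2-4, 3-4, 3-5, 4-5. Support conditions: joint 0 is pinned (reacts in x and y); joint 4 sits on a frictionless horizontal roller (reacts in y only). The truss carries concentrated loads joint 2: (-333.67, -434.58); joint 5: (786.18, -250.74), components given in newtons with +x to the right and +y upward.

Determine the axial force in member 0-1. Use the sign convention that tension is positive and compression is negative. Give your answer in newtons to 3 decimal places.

421.169

N=6 nodes, M=9 members, R=3 reactions → 2N=12, M+R=12
member 0 (0-1): L=5.1523, (cx,cy)=(0.3507,0.9365)
member 1 (0-2): L=3.7400, (cx,cy)=(1.0000,0.0000)
member 2 (1-2): L=5.1978, (cx,cy)=(0.3719,-0.9283)
member 3 (1-3): L=3.8498, (cx,cy)=(0.9876,-0.1571)
member 4 (2-3): L=4.6154, (cx,cy)=(0.4050,0.9143)
member 5 (2-4): L=3.5270, (cx,cy)=(1.0000,0.0000)
member 6 (3-4): L=4.5340, (cx,cy)=(0.3657,-0.9307)
member 7 (3-5): L=3.7619, (cx,cy)=(0.9811,0.1933)
member 8 (4-5): L=5.3484, (cx,cy)=(0.3801,0.9249)
solve A·x = −loads:
  F[0-1] = +421.1687 N (tension)
  F[0-2] = +304.7980 N (tension)
  F[1-2] = -480.8666 N (compression)
  F[1-3] = +330.6489 N (tension)
  F[2-3] = +963.4924 N (tension)
  F[2-4] = +69.4712 N (tension)
  F[3-4] = -685.9313 N (compression)
  F[3-5] = +986.1294 N (tension)
  F[4-5] = -477.1245 N (compression)
  Rx@0 = -452.5100 N
  Ry@0 = -394.4163 N
  Ry@4 = +1079.7363 N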